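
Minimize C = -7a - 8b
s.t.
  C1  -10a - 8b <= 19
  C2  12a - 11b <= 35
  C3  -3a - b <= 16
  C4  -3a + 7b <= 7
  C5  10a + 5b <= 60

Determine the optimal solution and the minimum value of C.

a = 77/17, b = 50/17, minimum C = -939/17

Vertices and C = -7a - 8b:
  (71/206, -289/103) → C = 4127/206
  (-189/94, 13/94) → C = 1219/94
  (167/34, 37/17) → C = -1761/34
  (77/17, 50/17) → C = -939/17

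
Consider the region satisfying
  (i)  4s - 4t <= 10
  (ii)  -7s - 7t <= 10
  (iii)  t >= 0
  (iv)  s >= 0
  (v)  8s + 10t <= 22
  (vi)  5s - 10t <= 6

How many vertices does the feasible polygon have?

Of the 15 pairwise boundary intersections, those satisfying every inequality are:
  (0, 0)
  (6/5, 0)
  (0, 11/5)
  (28/13, 31/65)

4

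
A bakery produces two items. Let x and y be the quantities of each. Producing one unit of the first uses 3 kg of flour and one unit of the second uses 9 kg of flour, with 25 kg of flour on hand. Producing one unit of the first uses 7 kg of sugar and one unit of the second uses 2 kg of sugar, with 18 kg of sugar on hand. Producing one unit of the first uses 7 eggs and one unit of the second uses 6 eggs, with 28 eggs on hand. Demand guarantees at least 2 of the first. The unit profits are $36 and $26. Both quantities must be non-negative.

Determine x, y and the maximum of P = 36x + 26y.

Extreme points and P = 36x + 26y:
  (18/7, 0) → P = 648/7
  (2, 0) → P = 72
  (2, 2) → P = 124

x = 2, y = 2, maximum P = 124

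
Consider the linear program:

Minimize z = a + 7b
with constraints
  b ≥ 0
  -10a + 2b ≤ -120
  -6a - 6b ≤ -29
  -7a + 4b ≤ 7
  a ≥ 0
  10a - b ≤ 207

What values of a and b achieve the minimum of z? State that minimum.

a = 12, b = 0, minimum z = 12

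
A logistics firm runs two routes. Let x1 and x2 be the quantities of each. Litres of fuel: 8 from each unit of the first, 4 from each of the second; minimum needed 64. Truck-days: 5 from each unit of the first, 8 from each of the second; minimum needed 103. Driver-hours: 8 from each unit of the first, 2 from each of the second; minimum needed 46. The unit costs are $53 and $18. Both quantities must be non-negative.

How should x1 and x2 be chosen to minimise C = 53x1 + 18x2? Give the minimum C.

The feasible region is unbounded (it extends along (0, 1), (1, 0)), but C strictly increases along every unbounded feasible direction, so there is no improving ray and the minimum is attained at a vertex.

x1 = 3, x2 = 11, minimum C = 357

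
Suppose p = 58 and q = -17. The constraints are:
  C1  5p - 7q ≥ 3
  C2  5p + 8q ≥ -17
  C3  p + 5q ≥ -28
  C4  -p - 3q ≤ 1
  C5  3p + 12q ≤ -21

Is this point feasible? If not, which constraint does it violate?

feasible

C1: 409 ≥ 3 ✓
C2: 154 ≥ -17 ✓
C3: -27 ≥ -28 ✓
C4: -7 ≤ 1 ✓
C5: -30 ≤ -21 ✓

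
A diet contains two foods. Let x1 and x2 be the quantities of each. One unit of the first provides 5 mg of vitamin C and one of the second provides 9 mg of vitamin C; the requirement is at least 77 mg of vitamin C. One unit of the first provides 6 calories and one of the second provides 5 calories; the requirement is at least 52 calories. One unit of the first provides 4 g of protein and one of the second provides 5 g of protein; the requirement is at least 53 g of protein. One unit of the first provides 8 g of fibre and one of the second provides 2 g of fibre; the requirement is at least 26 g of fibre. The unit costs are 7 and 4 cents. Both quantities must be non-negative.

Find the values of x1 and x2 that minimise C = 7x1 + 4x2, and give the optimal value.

Extreme points and C = 7x1 + 4x2:
  (0, 13) → C = 52
  (77/5, 0) → C = 539/5
  (92/11, 43/11) → C = 816/11
  (3/4, 10) → C = 181/4
The feasible region is unbounded (it extends along (0, 1), (1, 0)), but C strictly increases along every unbounded feasible direction, so there is no improving ray and the minimum is attained at a vertex.

The binding constraints are 4x1 + 5x2 = 53 and 8x1 + 2x2 = 26.
Solving simultaneously gives x1 = 3/4, x2 = 10.

x1 = 3/4, x2 = 10, minimum C = 181/4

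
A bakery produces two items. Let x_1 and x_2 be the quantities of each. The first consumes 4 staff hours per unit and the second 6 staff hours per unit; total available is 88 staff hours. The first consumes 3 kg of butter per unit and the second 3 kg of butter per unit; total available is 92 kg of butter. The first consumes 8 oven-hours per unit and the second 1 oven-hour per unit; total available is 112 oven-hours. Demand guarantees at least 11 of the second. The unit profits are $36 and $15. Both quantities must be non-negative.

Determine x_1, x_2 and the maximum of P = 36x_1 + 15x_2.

x_1 = 11/2, x_2 = 11, maximum P = 363

Vertices and P = 36x_1 + 15x_2:
  (0, 44/3) → P = 220
  (0, 11) → P = 165
  (11/2, 11) → P = 363

The binding constraints are 4x_1 + 6x_2 = 88 and x_2 = 11.
Solving simultaneously gives x_1 = 11/2, x_2 = 11.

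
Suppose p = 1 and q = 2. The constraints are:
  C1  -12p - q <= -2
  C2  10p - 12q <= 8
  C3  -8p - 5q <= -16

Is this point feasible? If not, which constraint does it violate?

feasible

C1: -14 ≤ -2 ✓
C2: -14 ≤ 8 ✓
C3: -18 ≤ -16 ✓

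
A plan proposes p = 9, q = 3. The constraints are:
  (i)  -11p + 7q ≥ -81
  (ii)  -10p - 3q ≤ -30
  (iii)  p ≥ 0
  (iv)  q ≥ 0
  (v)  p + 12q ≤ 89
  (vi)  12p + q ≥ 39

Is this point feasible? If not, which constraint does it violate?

(i): -78 ≥ -81 ✓
(ii): -99 ≤ -30 ✓
(iii): 9 ≥ 0 ✓
(iv): 3 ≥ 0 ✓
(v): 45 ≤ 89 ✓
(vi): 111 ≥ 39 ✓

feasible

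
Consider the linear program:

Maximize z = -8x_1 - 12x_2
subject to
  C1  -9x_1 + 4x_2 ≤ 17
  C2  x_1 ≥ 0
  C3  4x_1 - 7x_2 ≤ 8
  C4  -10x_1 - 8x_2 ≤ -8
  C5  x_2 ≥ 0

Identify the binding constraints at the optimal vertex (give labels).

C4 and C5

Vertices and z = -8x_1 - 12x_2:
  (0, 17/4) → z = -51
  (0, 1) → z = -12
  (2, 0) → z = -16
  (4/5, 0) → z = -32/5
The feasible region is unbounded (it extends along (7, 4), (4, 9)), but z strictly decreases along every unbounded feasible direction, so there is no improving ray and the maximum is attained at a vertex.

The maximum is at (4/5, 0). Substituting into each constraint, equality holds for C4 and C5; the remaining constraints have slack.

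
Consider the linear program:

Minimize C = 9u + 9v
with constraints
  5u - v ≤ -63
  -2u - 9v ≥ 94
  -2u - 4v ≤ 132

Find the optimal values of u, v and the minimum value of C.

u = -406/5, v = 38/5, minimum C = -3312/5

Corner points and C = 9u + 9v:
  (-661/47, -344/47) → C = -9045/47
  (-192/11, -267/11) → C = -4131/11
  (-406/5, 38/5) → C = -3312/5

The binding constraints are -2u - 9v = 94 and -2u - 4v = 132.
Solving simultaneously gives u = -406/5, v = 38/5.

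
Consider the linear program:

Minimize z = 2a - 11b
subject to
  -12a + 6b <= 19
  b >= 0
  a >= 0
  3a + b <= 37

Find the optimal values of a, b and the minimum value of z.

The optimum lies where -12a + 6b = 19 and 3a + b = 37.
Solving simultaneously gives a = 203/30, b = 167/10.

a = 203/30, b = 167/10, minimum z = -1021/6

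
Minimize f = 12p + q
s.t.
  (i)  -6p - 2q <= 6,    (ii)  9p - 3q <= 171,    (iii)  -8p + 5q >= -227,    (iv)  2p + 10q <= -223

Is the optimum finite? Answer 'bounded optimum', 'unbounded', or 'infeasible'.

Extreme points and f = 12p + q:
  (9, -30) → f = 78
  (193/28, -663/28) → f = 1653/28
  (347/32, -783/32) → f = 3381/32
The feasible region has finitely many vertices and no improving ray; the minimum is 1653/28 at (193/28, -663/28).

bounded optimum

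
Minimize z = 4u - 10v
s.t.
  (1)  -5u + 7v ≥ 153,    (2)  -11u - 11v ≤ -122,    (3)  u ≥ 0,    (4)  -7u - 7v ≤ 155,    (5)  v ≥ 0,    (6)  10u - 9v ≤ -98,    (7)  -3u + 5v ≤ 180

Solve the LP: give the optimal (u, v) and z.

u = 1130/23, v = 1506/23, minimum z = -10540/23

Extreme points and z = 4u - 10v:
  (0, 153/7) → z = -1530/7
  (691/25, 208/5) → z = -7636/25
  (0, 36) → z = -360
  (1130/23, 1506/23) → z = -10540/23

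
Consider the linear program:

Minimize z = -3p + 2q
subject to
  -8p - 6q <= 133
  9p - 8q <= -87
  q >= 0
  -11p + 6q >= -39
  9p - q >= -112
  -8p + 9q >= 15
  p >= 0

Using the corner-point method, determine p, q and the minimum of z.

p = 417/17, q = 654/17, minimum z = 57/17

Extreme points and z = -3p + 2q:
  (417/17, 654/17) → z = 57/17
  (0, 87/8) → z = 87/4
  (0, 112) → z = 224
The feasible region is unbounded (it extends along (6, 11), (1, 9)), but z strictly increases along every unbounded feasible direction, so there is no improving ray and the minimum is attained at a vertex.

The optimum lies where 9p - 8q = -87 and -11p + 6q = -39.
Solving simultaneously gives p = 417/17, q = 654/17.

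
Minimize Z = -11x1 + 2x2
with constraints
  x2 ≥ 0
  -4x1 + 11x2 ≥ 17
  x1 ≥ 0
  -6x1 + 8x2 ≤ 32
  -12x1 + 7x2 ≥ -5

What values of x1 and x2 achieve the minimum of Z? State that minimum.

x1 = 44/9, x2 = 23/3, minimum Z = -346/9

The binding constraints are -6x1 + 8x2 = 32 and -12x1 + 7x2 = -5.
Solving simultaneously gives x1 = 44/9, x2 = 23/3.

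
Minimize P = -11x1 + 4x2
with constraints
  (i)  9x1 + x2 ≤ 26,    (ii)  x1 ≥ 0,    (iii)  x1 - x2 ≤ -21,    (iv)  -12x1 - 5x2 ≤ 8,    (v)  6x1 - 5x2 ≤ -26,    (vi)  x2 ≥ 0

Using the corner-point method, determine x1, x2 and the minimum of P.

x1 = 1/2, x2 = 43/2, minimum P = 161/2

Extreme points and P = -11x1 + 4x2:
  (0, 26) → P = 104
  (1/2, 43/2) → P = 161/2
  (0, 21) → P = 84

The binding constraints are 9x1 + x2 = 26 and x1 - x2 = -21.
Solving simultaneously gives x1 = 1/2, x2 = 43/2.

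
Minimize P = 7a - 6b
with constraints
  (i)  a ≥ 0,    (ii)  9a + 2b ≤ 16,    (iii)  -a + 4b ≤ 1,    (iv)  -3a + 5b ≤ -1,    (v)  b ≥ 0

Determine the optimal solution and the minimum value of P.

a = 1/3, b = 0, minimum P = 7/3

Feasible corners and P = 7a - 6b:
  (31/19, 25/38) → P = 142/19
  (16/9, 0) → P = 112/9
  (9/7, 4/7) → P = 39/7
  (1/3, 0) → P = 7/3

The binding constraints are -3a + 5b = -1 and b = 0.
Solving simultaneously gives a = 1/3, b = 0.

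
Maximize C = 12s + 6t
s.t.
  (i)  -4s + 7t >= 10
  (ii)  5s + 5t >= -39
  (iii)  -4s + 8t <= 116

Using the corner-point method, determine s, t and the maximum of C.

Feasible corners and C = 12s + 6t:
  (-323/55, -106/55) → C = -4512/55
  (183, 106) → C = 2832
  (-223/15, 106/15) → C = -136

s = 183, t = 106, maximum C = 2832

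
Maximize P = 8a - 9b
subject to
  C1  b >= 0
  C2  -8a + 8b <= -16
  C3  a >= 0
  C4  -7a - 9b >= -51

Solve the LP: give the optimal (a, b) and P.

Feasible corners and P = 8a - 9b:
  (2, 0) → P = 16
  (51/7, 0) → P = 408/7
  (69/16, 37/16) → P = 219/16

a = 51/7, b = 0, maximum P = 408/7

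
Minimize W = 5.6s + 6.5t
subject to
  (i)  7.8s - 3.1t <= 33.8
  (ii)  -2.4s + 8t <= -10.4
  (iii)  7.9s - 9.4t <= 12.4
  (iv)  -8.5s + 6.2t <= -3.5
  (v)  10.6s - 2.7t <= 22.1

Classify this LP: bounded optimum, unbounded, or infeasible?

Corner points and W = 5.6s + 6.5t:
  (9/254, -655/508) → W = -41567/5080
  (-57/83, -125/83) → W = -11317/830
  (-2199/1546, -7775/3092) → W = -751663/30920
The feasible region has finitely many vertices and no improving ray; the minimum is -751663/30920 at (-2199/1546, -7775/3092).

bounded optimum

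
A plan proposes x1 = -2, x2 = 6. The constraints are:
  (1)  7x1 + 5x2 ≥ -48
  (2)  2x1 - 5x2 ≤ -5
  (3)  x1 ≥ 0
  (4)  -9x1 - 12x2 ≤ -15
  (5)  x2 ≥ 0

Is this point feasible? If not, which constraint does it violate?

not feasible — violates (3)

Constraint (3): x1 = -2, which is not ≥ 0. All other constraints are satisfied.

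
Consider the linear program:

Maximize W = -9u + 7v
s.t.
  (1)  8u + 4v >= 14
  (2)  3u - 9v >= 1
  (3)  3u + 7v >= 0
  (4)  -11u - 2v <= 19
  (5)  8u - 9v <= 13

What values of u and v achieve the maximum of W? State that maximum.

u = 65/42, v = 17/42, maximum W = -233/21

Extreme points and W = -9u + 7v:
  (65/42, 17/42) → W = -233/21
  (89/52, 1/13) → W = -773/52
  (12/5, 31/45) → W = -151/9

The binding constraints are 8u + 4v = 14 and 3u - 9v = 1.
Solving simultaneously gives u = 65/42, v = 17/42.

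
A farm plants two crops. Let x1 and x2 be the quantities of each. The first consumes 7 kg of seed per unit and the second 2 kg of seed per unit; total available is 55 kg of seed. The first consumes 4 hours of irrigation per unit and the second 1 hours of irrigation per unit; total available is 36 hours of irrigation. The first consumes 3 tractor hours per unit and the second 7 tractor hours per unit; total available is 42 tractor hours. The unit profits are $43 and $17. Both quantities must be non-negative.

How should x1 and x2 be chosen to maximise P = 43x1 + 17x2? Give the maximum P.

At the optimal vertex, 7x1 + 2x2 = 55 and 3x1 + 7x2 = 42.
Solving simultaneously gives x1 = 7, x2 = 3.

x1 = 7, x2 = 3, maximum P = 352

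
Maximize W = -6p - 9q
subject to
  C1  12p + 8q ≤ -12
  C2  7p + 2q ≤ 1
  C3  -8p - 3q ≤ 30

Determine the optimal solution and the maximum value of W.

Corner points and W = -6p - 9q:
  (1, -3) → W = 21
  (-51/7, 66/7) → W = -288/7
  (63/5, -218/5) → W = 1584/5

The binding constraints are 7p + 2q = 1 and -8p - 3q = 30.
Solving simultaneously gives p = 63/5, q = -218/5.

p = 63/5, q = -218/5, maximum W = 1584/5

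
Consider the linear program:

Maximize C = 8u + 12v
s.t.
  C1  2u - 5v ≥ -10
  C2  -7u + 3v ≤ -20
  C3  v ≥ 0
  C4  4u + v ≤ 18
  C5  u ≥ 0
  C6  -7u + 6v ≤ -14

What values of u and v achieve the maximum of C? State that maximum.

u = 122/31, v = 70/31, maximum C = 1816/31

Vertices and C = 8u + 12v:
  (20/7, 0) → C = 160/7
  (26/7, 2) → C = 376/7
  (9/2, 0) → C = 36
  (122/31, 70/31) → C = 1816/31

At the optimal vertex, 4u + v = 18 and -7u + 6v = -14.
Solving simultaneously gives u = 122/31, v = 70/31.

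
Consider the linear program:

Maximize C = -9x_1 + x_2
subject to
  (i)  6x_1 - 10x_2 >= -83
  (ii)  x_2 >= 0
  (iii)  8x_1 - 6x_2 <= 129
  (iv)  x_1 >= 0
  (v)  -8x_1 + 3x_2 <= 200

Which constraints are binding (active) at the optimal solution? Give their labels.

(i) and (iv)

Feasible corners and C = -9x_1 + x_2:
  (447/11, 719/22) → C = -7327/22
  (0, 83/10) → C = 83/10
  (129/8, 0) → C = -1161/8
  (0, 0) → C = 0

The maximum is at (0, 83/10). Substituting into each constraint, equality holds for (i) and (iv); the remaining constraints have slack.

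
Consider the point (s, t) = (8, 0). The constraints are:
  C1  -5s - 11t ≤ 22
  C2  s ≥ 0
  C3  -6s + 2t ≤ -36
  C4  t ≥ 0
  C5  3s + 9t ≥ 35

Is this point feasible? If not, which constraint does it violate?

Constraint C5: 3s + 9t = 24, which is not ≥ 35. All other constraints are satisfied.

not feasible — violates C5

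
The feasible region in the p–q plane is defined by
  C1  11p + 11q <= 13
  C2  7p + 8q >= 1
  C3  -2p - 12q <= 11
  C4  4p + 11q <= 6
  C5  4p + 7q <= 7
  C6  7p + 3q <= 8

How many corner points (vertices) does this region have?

Pairwise boundary intersections that survive every other constraint:
  (1, 2/11)
  (49/44, 3/44)
  (25/17, -79/68)
  (-37/45, 38/45)
  (43/26, -31/26)

5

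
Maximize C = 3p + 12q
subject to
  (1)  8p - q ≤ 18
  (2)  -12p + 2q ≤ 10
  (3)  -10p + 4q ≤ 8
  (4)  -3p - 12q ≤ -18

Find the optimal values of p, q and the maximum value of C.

p = 40/11, q = 122/11, maximum C = 144

Extreme points and C = 3p + 12q:
  (40/11, 122/11) → C = 144
  (26/11, 10/11) → C = 18
  (-2/11, 17/11) → C = 18

The optimum lies where 8p - q = 18 and -10p + 4q = 8.
Solving simultaneously gives p = 40/11, q = 122/11.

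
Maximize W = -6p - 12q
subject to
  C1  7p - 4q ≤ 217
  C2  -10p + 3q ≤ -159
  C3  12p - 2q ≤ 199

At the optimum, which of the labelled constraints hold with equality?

C1 and C2

Vertices and W = -6p - 12q:
  (-15/19, -1057/19) → W = 12774/19
  (181/17, -1211/34) → W = 6180/17
  (279/16, 41/8) → W = -1329/8

The maximum is at (-15/19, -1057/19). Substituting into each constraint, equality holds for C1 and C2; the remaining constraints have slack.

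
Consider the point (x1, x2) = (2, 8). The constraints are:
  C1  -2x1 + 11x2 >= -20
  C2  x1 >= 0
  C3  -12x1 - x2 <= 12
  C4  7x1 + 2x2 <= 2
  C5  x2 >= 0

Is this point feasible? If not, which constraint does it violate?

not feasible — violates C4

Constraint C4: 7x1 + 2x2 = 30, which is not ≤ 2. All other constraints are satisfied.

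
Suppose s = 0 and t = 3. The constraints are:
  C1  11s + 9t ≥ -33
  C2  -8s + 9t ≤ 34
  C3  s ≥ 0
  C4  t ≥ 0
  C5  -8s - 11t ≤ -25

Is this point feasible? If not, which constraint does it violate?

C1: 27 ≥ -33 ✓
C2: 27 ≤ 34 ✓
C3: 0 ≥ 0 ✓
C4: 3 ≥ 0 ✓
C5: -33 ≤ -25 ✓

feasible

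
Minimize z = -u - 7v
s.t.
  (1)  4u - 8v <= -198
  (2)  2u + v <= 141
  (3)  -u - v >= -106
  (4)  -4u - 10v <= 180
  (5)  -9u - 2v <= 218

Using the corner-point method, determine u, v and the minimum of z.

u = -430/7, v = 1172/7, minimum z = -7774/7

Feasible corners and z = -u - 7v:
  (93/2, 48) → z = -765/2
  (-107/4, 91/8) → z = -423/8
  (35, 71) → z = -532
  (-430/7, 1172/7) → z = -7774/7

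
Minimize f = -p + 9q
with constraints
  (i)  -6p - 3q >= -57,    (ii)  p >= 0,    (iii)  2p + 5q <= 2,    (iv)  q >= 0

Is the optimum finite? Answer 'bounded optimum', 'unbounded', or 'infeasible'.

bounded optimum

Extreme points and f = -p + 9q:
  (0, 2/5) → f = 18/5
  (0, 0) → f = 0
  (1, 0) → f = -1
The feasible region has finitely many vertices and no improving ray; the minimum is -1 at (1, 0).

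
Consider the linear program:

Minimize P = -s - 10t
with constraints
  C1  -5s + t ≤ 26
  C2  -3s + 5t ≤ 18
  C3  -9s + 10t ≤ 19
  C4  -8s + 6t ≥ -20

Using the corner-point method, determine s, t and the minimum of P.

Vertices and P = -s - 10t:
  (-241/41, -139/41) → P = 1631/41
  (-8, -14) → P = 148
  (17/3, 7) → P = -227/3
  (104/11, 102/11) → P = -1124/11

s = 104/11, t = 102/11, minimum P = -1124/11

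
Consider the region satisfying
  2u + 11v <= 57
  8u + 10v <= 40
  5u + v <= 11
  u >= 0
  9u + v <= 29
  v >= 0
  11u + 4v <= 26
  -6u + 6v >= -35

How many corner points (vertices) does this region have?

Of the 28 pairwise boundary intersections, those satisfying every inequality are:
  (0, 4)
  (50/39, 116/39)
  (11/5, 0)
  (2, 1)
  (0, 0)

5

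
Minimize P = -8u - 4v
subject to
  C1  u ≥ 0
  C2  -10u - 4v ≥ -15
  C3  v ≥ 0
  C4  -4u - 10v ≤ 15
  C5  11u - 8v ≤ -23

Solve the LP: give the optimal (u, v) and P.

Feasible corners and P = -8u - 4v:
  (0, 15/4) → P = -15
  (0, 23/8) → P = -23/2
  (7/31, 395/124) → P = -451/31

u = 0, v = 15/4, minimum P = -15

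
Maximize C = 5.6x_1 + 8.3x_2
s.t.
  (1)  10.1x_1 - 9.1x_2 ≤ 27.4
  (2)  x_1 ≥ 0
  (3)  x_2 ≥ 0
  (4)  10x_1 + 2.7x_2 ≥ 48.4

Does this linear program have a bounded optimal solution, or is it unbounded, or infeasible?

From the feasible point (51442/11827, 21484/11827), moving in the direction (0, 1) keeps every constraint satisfied while C increases without bound.

unbounded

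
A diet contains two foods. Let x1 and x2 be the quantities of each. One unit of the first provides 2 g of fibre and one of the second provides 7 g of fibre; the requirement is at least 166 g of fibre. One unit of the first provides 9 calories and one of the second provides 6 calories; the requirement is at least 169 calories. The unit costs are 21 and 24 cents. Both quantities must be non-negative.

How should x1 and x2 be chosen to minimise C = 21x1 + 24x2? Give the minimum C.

x1 = 11/3, x2 = 68/3, minimum C = 621

Vertices and C = 21x1 + 24x2:
  (0, 169/6) → C = 676
  (83, 0) → C = 1743
  (11/3, 68/3) → C = 621
The feasible region is unbounded (it extends along (0, 1), (1, 0)), but C strictly increases along every unbounded feasible direction, so there is no improving ray and the minimum is attained at a vertex.

The optimum lies where 2x1 + 7x2 = 166 and 9x1 + 6x2 = 169.
Solving simultaneously gives x1 = 11/3, x2 = 68/3.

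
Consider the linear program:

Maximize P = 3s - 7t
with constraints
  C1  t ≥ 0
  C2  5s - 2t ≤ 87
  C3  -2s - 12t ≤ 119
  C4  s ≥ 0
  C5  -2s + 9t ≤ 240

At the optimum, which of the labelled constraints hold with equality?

Vertices and P = 3s - 7t:
  (87/5, 0) → P = 261/5
  (0, 0) → P = 0
  (1263/41, 1374/41) → P = -5829/41
  (0, 80/3) → P = -560/3

The maximum is at (87/5, 0). Substituting into each constraint, equality holds for C1 and C2; the remaining constraints have slack.

C1 and C2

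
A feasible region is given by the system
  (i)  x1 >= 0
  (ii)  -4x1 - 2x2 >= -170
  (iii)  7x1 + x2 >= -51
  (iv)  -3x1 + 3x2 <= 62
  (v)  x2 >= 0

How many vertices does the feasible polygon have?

4

The feasible vertices (each the meet of two boundaries and inside every other half-plane) are:
  (0, 62/3)
  (0, 0)
  (193/9, 379/9)
  (85/2, 0)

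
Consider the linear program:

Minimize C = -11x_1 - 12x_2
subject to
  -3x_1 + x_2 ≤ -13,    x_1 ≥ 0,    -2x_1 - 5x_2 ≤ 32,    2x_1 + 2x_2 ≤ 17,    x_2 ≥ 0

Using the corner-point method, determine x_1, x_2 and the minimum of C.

Corner points and C = -11x_1 - 12x_2:
  (43/8, 25/8) → C = -773/8
  (13/3, 0) → C = -143/3
  (17/2, 0) → C = -187/2

x_1 = 43/8, x_2 = 25/8, minimum C = -773/8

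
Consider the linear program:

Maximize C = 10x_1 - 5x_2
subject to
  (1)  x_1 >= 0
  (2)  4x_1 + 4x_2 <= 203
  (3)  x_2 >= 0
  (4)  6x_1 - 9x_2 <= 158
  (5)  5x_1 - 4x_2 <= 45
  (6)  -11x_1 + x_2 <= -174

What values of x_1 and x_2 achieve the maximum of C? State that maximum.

Feasible corners and C = 10x_1 - 5x_2:
  (248/9, 835/36) → C = 1915/12
  (899/48, 1537/48) → C = 435/16
  (217/13, 125/13) → C = 1545/13

The binding constraints are 4x_1 + 4x_2 = 203 and 5x_1 - 4x_2 = 45.
Solving simultaneously gives x_1 = 248/9, x_2 = 835/36.

x_1 = 248/9, x_2 = 835/36, maximum C = 1915/12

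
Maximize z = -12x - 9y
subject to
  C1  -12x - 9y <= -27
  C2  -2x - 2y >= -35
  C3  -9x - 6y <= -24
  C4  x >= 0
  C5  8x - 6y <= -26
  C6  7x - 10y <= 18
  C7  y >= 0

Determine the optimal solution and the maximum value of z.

Extreme points and z = -12x - 9y:
  (0, 35/2) → z = -315/2
  (79/14, 83/7) → z = -1221/7
  (0, 13/3) → z = -39

The binding constraints are x = 0 and 8x - 6y = -26.
Solving simultaneously gives x = 0, y = 13/3.

x = 0, y = 13/3, maximum z = -39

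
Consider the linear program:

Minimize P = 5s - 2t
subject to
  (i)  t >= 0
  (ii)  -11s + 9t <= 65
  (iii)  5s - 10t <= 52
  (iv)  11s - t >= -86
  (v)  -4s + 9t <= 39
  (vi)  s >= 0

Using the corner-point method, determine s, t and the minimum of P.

s = 0, t = 13/3, minimum P = -26/3

Extreme points and P = 5s - 2t:
  (52/5, 0) → P = 52
  (0, 0) → P = 0
  (858/5, 403/5) → P = 3484/5
  (0, 13/3) → P = -26/3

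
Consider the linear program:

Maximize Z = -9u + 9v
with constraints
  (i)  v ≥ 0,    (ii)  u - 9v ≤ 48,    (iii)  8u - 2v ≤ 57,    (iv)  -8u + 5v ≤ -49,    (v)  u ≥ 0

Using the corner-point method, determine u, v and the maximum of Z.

u = 187/24, v = 8/3, maximum Z = -369/8

Vertices and Z = -9u + 9v:
  (57/8, 0) → Z = -513/8
  (49/8, 0) → Z = -441/8
  (187/24, 8/3) → Z = -369/8

The binding constraints are 8u - 2v = 57 and -8u + 5v = -49.
Solving simultaneously gives u = 187/24, v = 8/3.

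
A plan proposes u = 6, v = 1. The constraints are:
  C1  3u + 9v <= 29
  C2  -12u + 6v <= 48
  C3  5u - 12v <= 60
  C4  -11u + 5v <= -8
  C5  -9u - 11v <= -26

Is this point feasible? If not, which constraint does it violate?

feasible

C1: 27 ≤ 29 ✓
C2: -66 ≤ 48 ✓
C3: 18 ≤ 60 ✓
C4: -61 ≤ -8 ✓
C5: -65 ≤ -26 ✓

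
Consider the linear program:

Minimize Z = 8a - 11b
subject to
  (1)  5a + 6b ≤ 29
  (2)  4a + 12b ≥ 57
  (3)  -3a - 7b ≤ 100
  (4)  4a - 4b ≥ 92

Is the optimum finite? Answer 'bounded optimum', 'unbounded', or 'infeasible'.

The boundaries 5a + 6b = 29 and 4a + 12b = 57 meet at (1/6, 169/36), but that point violates 4a - 4b ≥ 92. Every candidate vertex is excluded by some other constraint, so the feasible region is empty.

infeasible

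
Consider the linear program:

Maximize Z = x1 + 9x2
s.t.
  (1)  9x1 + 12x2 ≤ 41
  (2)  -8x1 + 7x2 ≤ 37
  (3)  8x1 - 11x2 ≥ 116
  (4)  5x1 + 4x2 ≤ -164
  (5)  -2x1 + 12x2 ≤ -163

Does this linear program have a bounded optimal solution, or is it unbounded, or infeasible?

bounded optimum

Corner points and Z = x1 + 9x2:
  (-1219/32, -153/4) → Z = -12235/32
  (-1340/87, -1892/87) → Z = -18368/87
The feasible region has finitely many vertices and no improving ray; the maximum is -18368/87 at (-1340/87, -1892/87).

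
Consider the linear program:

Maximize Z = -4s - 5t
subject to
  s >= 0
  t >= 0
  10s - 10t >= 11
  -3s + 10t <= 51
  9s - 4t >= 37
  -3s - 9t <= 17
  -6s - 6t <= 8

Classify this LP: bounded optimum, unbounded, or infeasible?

bounded optimum

Vertices and Z = -4s - 5t:
  (37/9, 0) → Z = -148/9
  (62/7, 543/70) → Z = -1039/14
  (163/25, 271/50) → Z = -2659/50
The feasible region has finitely many vertices and no improving ray; the maximum is -148/9 at (37/9, 0).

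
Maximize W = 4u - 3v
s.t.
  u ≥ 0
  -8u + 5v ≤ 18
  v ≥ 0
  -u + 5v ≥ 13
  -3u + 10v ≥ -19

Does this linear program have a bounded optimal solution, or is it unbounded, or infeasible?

unbounded

From the feasible point (0, 18/5), moving in the direction (10, 3) keeps every constraint satisfied while W increases without bound.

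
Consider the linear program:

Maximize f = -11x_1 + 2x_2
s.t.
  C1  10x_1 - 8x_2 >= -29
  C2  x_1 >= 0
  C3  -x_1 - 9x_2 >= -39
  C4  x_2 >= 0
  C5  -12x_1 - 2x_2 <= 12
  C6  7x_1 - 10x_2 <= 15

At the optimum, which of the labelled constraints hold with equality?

Feasible corners and f = -11x_1 + 2x_2:
  (0, 29/8) → f = 29/4
  (51/98, 419/98) → f = 277/98
  (0, 0) → f = 0
  (525/73, 258/73) → f = -5259/73
  (15/7, 0) → f = -165/7

The maximum is at (0, 29/8). Substituting into each constraint, equality holds for C1 and C2; the remaining constraints have slack.

C1 and C2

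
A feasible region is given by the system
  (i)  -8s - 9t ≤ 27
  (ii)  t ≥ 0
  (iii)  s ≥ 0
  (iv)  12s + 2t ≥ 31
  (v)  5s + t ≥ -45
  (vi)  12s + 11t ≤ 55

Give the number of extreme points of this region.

3

Of the 15 pairwise boundary intersections, those satisfying every inequality are:
  (31/12, 0)
  (55/12, 0)
  (77/36, 8/3)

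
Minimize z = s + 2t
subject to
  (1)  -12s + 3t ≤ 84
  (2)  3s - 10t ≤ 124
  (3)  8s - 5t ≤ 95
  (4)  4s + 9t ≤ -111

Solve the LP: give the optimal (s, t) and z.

Corner points and z = s + 2t:
  (-404/37, -580/37) → z = -1564/37
  (-363/40, -83/10) → z = -1027/40
  (6/67, -829/67) → z = -1652/67

s = -404/37, t = -580/37, minimum z = -1564/37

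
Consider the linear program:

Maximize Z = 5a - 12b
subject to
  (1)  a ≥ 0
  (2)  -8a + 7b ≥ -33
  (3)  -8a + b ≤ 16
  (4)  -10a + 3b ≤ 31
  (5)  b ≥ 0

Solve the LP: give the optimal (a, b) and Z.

Corner points and Z = 5a - 12b:
  (0, 31/3) → Z = -124
  (0, 0) → Z = 0
  (33/8, 0) → Z = 165/8
The feasible region is unbounded (it extends along (3, 10), (7, 8)), but Z strictly decreases along every unbounded feasible direction, so there is no improving ray and the maximum is attained at a vertex.

a = 33/8, b = 0, maximum Z = 165/8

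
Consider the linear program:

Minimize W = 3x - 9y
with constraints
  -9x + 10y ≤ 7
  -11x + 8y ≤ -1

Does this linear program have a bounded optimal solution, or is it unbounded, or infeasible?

From the feasible point (33/19, 43/19), moving in the direction (10, 9) keeps every constraint satisfied while W decreases without bound.

unbounded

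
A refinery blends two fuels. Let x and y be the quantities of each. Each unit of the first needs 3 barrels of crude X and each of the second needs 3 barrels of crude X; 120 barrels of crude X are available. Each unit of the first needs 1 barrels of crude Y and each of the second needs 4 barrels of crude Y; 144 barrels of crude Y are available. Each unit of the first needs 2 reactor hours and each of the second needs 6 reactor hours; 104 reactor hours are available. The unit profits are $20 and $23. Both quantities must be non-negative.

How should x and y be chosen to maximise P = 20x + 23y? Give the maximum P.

x = 34, y = 6, maximum P = 818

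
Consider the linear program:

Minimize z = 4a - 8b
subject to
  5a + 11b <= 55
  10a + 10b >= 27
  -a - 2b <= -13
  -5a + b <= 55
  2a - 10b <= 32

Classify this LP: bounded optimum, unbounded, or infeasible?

infeasible

The boundaries 5a + 11b = 55 and 10a + 10b = 27 meet at (-253/60, 83/12), but that point violates -a - 2b ≤ -13. Every candidate vertex is excluded by some other constraint, so the feasible region is empty.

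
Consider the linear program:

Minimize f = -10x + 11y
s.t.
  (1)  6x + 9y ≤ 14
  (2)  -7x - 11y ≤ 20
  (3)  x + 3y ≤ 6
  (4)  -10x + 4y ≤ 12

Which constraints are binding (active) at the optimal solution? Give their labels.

Extreme points and f = -10x + 11y:
  (334/3, -218/3) → f = -5738/3
  (-26/57, 106/57) → f = 1426/57
  (-106/69, -58/69) → f = 422/69

The minimum is at (334/3, -218/3). Substituting into each constraint, equality holds for (1) and (2); the remaining constraints have slack.

(1) and (2)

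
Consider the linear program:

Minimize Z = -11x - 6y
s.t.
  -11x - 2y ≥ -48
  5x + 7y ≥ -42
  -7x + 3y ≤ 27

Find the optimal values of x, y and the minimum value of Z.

Corner points and Z = -11x - 6y:
  (420/67, -702/67) → Z = -408/67
  (90/47, 633/47) → Z = -4788/47
  (-315/64, -159/64) → Z = 4419/64

The optimum lies where -11x - 2y = -48 and -7x + 3y = 27.
Solving simultaneously gives x = 90/47, y = 633/47.

x = 90/47, y = 633/47, minimum Z = -4788/47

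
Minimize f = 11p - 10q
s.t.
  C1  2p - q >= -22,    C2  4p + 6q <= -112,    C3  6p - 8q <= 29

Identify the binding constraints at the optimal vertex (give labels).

Extreme points and f = 11p - 10q:
  (-61/4, -17/2) → f = -331/4
  (-41/2, -19) → f = -71/2
  (-361/34, -197/17) → f = -31/34

The minimum is at (-61/4, -17/2). Substituting into each constraint, equality holds for C1 and C2; the remaining constraints have slack.

C1 and C2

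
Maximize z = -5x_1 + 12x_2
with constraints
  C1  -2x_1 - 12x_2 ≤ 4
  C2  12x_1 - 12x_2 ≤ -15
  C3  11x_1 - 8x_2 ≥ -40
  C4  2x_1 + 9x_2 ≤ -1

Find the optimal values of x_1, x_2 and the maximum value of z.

x_1 = -16/5, x_2 = 3/5, maximum z = 116/5

Feasible corners and z = -5x_1 + 12x_2:
  (-19/14, -3/28) → z = 11/2
  (-128/37, 9/37) → z = 748/37
  (-49/44, 3/22) → z = 317/44
  (-16/5, 3/5) → z = 116/5

The binding constraints are 11x_1 - 8x_2 = -40 and 2x_1 + 9x_2 = -1.
Solving simultaneously gives x_1 = -16/5, x_2 = 3/5.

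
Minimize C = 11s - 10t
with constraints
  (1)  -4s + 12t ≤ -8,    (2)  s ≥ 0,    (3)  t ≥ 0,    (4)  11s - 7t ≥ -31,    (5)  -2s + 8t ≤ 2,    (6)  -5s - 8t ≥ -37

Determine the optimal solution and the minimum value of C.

Corner points and C = 11s - 10t:
  (2, 0) → C = 22
  (127/23, 27/23) → C = 49
  (37/5, 0) → C = 407/5

At the optimal vertex, -4s + 12t = -8 and t = 0.
Solving simultaneously gives s = 2, t = 0.

s = 2, t = 0, minimum C = 22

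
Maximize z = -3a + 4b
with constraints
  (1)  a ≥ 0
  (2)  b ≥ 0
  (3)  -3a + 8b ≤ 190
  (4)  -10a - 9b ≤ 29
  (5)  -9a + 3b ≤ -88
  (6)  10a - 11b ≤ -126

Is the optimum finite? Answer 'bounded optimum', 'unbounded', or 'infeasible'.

bounded optimum

Feasible corners and z = -3a + 4b:
  (182/9, 94/3) → z = 194/3
  (1082/47, 1522/47) → z = 2842/47
  (1346/69, 2014/69) → z = 4018/69
The feasible region has finitely many vertices and no improving ray; the maximum is 194/3 at (182/9, 94/3).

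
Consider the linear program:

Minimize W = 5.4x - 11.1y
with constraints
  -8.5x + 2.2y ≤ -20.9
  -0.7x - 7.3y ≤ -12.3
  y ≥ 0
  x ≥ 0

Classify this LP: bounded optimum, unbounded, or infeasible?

unbounded

From the feasible point (17963/6359, 8992/6359), moving in the direction (2.2, 8.5) keeps every constraint satisfied while W decreases without bound.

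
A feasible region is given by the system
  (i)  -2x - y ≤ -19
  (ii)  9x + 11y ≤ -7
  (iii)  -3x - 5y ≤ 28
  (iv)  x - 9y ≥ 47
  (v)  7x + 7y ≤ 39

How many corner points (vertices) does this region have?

3

The feasible vertices (each the meet of two boundaries and inside every other half-plane) are:
  (216/13, -185/13)
  (123/7, -113/7)
  (91/4, -77/4)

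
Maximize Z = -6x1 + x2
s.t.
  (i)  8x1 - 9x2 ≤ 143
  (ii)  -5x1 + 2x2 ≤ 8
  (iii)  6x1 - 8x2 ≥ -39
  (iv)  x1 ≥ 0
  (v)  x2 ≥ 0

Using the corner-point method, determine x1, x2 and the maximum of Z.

x1 = 0, x2 = 4, maximum Z = 4

The binding constraints are -5x1 + 2x2 = 8 and x1 = 0.
Solving simultaneously gives x1 = 0, x2 = 4.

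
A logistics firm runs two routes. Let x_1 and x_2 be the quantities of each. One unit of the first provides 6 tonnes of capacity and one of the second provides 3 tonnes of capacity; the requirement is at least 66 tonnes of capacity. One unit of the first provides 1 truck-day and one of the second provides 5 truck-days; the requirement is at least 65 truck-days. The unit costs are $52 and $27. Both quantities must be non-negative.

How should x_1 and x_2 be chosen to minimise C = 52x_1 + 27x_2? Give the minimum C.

Feasible corners and C = 52x_1 + 27x_2:
  (0, 22) → C = 594
  (65, 0) → C = 3380
  (5, 12) → C = 584
The feasible region is unbounded (it extends along (0, 1), (1, 0)), but C strictly increases along every unbounded feasible direction, so there is no improving ray and the minimum is attained at a vertex.

x_1 = 5, x_2 = 12, minimum C = 584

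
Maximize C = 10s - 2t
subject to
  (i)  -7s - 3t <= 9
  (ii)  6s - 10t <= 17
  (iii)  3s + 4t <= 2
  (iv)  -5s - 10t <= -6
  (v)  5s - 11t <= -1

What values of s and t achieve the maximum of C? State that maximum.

Corner points and C = 10s - 2t:
  (-42/19, 41/19) → C = -502/19
  (-108/55, 87/55) → C = -114/5
  (-2/5, 4/5) → C = -28/5

s = -2/5, t = 4/5, maximum C = -28/5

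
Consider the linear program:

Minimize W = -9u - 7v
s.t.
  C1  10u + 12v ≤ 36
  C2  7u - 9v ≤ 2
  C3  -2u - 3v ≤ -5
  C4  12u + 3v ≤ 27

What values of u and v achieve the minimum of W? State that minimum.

Vertices and W = -9u - 7v:
  (36/19, 27/19) → W = -27
  (17/13, 31/39) → W = -52/3
  (83/43, 55/43) → W = -1132/43
The feasible region is unbounded (it extends along (-6, 5), (-3, 2)), but W strictly increases along every unbounded feasible direction, so there is no improving ray and the minimum is attained at a vertex.

The optimum lies where 10u + 12v = 36 and 12u + 3v = 27.
Solving simultaneously gives u = 36/19, v = 27/19.

u = 36/19, v = 27/19, minimum W = -27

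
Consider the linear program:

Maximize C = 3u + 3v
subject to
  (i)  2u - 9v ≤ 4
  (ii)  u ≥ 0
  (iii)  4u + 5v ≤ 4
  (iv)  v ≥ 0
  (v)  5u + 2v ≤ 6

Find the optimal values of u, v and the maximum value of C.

u = 1, v = 0, maximum C = 3

Vertices and C = 3u + 3v:
  (0, 4/5) → C = 12/5
  (0, 0) → C = 0
  (1, 0) → C = 3

At the optimal vertex, 4u + 5v = 4 and v = 0.
Solving simultaneously gives u = 1, v = 0.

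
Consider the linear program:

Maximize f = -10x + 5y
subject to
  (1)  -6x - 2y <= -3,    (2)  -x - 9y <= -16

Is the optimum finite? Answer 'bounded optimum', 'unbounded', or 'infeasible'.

From the feasible point (-5/52, 93/52), moving in the direction (-2, 6) keeps every constraint satisfied while f increases without bound.

unbounded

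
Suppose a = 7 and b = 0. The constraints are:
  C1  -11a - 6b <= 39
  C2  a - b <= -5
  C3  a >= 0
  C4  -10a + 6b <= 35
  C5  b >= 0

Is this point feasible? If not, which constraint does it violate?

Constraint C2: a - b = 7, which is not ≤ -5. All other constraints are satisfied.

not feasible — violates C2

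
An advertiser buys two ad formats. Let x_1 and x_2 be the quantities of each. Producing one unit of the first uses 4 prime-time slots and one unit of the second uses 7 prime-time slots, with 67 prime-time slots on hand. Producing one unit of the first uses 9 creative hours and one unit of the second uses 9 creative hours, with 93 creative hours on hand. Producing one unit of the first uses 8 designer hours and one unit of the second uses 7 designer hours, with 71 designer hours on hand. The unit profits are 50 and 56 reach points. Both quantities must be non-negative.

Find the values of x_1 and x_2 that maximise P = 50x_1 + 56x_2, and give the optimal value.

Extreme points and P = 50x_1 + 56x_2:
  (0, 0) → P = 0
  (0, 67/7) → P = 536
  (71/8, 0) → P = 1775/4
  (1, 9) → P = 554

The binding constraints are 4x_1 + 7x_2 = 67 and 8x_1 + 7x_2 = 71.
Solving simultaneously gives x_1 = 1, x_2 = 9.

x_1 = 1, x_2 = 9, maximum P = 554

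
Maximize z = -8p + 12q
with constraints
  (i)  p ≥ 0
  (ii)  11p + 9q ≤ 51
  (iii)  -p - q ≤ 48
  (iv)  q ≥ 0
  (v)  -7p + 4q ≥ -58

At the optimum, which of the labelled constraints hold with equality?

(i) and (ii)

Extreme points and z = -8p + 12q:
  (0, 17/3) → z = 68
  (0, 0) → z = 0
  (51/11, 0) → z = -408/11

The maximum is at (0, 17/3). Substituting into each constraint, equality holds for (i) and (ii); the remaining constraints have slack.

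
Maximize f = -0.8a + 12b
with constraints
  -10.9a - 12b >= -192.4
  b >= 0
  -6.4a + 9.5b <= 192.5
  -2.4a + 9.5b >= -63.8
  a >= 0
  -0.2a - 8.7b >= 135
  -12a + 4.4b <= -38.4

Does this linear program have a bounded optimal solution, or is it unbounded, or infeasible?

The boundaries -10.9a - 12b = -192.4 and b = 0 meet at (1924/109, 0), but that point violates -0.2a - 8.7b ≥ 135. Every candidate vertex is excluded by some other constraint, so the feasible region is empty.

infeasible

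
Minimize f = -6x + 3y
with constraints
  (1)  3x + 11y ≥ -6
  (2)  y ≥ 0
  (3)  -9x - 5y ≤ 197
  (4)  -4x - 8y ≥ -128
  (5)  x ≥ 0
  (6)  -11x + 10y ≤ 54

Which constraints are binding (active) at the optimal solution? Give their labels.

Corner points and f = -6x + 3y:
  (32, 0) → f = -192
  (0, 0) → f = 0
  (53/8, 203/16) → f = -27/16
  (0, 27/5) → f = 81/5

The minimum is at (32, 0). Substituting into each constraint, equality holds for (2) and (4); the remaining constraints have slack.

(2) and (4)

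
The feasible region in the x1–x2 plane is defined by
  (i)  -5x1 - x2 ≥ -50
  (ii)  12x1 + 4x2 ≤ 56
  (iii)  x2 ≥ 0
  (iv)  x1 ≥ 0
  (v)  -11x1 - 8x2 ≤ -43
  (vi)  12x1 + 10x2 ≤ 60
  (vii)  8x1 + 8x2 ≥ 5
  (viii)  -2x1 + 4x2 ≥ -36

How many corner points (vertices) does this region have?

5

Pairwise boundary intersections that survive every other constraint:
  (14/3, 0)
  (40/9, 2/3)
  (43/11, 0)
  (0, 43/8)
  (0, 6)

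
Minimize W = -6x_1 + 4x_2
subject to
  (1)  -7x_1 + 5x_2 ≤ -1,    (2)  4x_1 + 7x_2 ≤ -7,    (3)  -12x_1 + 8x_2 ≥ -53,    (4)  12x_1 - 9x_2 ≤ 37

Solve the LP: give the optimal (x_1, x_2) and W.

Corner points and W = -6x_1 + 4x_2:
  (-28/69, -53/69) → W = -44/69
  (-176/3, -247/3) → W = 68/3
  (49/30, -29/15) → W = -263/15

x_1 = 49/30, x_2 = -29/15, minimum W = -263/15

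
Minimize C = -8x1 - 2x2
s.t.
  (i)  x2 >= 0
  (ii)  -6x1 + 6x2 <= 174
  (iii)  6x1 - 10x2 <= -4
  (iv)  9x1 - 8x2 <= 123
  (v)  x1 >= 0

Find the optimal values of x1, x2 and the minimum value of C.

x1 = 355, x2 = 384, minimum C = -3608

Extreme points and C = -8x1 - 2x2:
  (355, 384) → C = -3608
  (0, 29) → C = -58
  (631/21, 129/7) → C = -5822/21
  (0, 2/5) → C = -4/5

At the optimal vertex, -6x1 + 6x2 = 174 and 9x1 - 8x2 = 123.
Solving simultaneously gives x1 = 355, x2 = 384.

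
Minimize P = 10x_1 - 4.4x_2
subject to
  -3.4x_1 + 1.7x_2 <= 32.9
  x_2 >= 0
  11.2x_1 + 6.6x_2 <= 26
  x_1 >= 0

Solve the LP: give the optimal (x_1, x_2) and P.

x_1 = 0, x_2 = 130/33, minimum P = -52/3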